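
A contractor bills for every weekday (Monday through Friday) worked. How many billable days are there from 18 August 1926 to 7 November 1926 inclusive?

18 August 1926 is a Wednesday.
From 18 August 1926 to 7 November 1926 is 82 days inclusive.
82 = 7 × 11 + 5, so there are 11 full weeks plus 5 extra days.
Each full week contributes 5 weekdays (Mon–Fri): 11 × 5 = 55.
The 5 extra days are Wed, Thu, Fri, Sat, Sun — 3 of them qualify.
Total: 55 + 3 = 58.

58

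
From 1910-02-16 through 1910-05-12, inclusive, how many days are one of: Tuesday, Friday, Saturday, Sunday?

48

1910-02-16 is a Wednesday.
The range spans 86 days (inclusive of both endpoints).
86 = 7 × 12 + 2, so there are 12 full weeks plus 2 extra days.
Each full week contributes 4 days from the set (Tue, Fri, Sat, Sun): 12 × 4 = 48.
The 2 extra days are Wednesday, Thursday — none qualify.
Total: 48 + 0 = 48.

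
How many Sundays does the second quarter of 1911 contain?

13

1911-04-01 is a Saturday.
That's 91 days from start to end, counting both.
91 = 7 × 13, so the span is exactly 13 full weeks.
Each full week contributes one Sunday: 13 so far.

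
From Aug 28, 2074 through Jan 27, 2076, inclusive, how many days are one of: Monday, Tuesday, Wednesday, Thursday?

Aug 28, 2074 is a Tuesday.
That's 518 days from start to end, counting both.
518 = 7 × 74, so the span is exactly 74 full weeks.
Each full week contributes 4 days from the set (Mon, Tue, Wed, Thu): 74 × 4 = 296.
Total: 296.

296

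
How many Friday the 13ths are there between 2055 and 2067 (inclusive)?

Friday-the-13ths by year:
2055: Aug
2056: Oct
2057: Apr, Jul
2058: Sep, Dec
2059: Jun
2060: Feb, Aug
2061: May
2062: Jan, Oct
2063: Apr, Jul
2064: Jun
2065: Feb, Mar, Nov
2066: Aug
2067: May

20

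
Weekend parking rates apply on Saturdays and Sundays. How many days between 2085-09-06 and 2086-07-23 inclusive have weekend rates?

92

2085-09-06 is a Thursday.
That's 321 days from start to end, counting both.
321 = 7 × 45 + 6, so there are 45 full weeks plus 6 extra days.
Each full week contributes 2 weekend days (Sat, Sun): 45 × 2 = 90.
The 6 extra days are Thu, Fri, Sat, Sun, Mon, Tue — 2 of them qualify.
Total: 90 + 2 = 92.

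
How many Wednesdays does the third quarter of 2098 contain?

13

Jul 1, 2098 is a Tuesday.
From Jul 1, 2098 to Sep 30, 2098 is 92 days inclusive.
92 = 7 × 13 + 1, so there are 13 full weeks plus 1 extra day.
Each full week contributes one Wednesday: 13 so far.
The 1 extra day is Tuesday — none qualify.
Total: 13 + 0 = 13.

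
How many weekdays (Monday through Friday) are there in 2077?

1 January 2077 is a Friday.
From 1 January 2077 to 31 December 2077 is 365 days inclusive.
365 = 7 × 52 + 1, so there are 52 full weeks plus 1 extra day.
Each full week contributes 5 weekdays (Mon–Fri): 52 × 5 = 260.
The 1 extra day is Fri — 1 of them qualifies.
Total: 260 + 1 = 261.

261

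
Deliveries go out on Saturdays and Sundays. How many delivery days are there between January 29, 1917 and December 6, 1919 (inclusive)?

January 29, 1917 is a Monday.
From January 29, 1917 to December 6, 1919 is 1042 days inclusive.
1042 = 7 × 148 + 6, so there are 148 full weeks plus 6 extra days.
Each full week contributes 2 days from the set (Sat, Sun): 148 × 2 = 296.
The 6 extra days are Mon, Tue, Wed, Thu, Fri, Sat — 1 of them qualifies.
Total: 296 + 1 = 297.

297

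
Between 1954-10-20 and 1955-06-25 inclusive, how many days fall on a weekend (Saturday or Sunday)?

71

1954-10-20 is a Wednesday.
The range spans 249 days (inclusive of both endpoints).
249 = 7 × 35 + 4, so there are 35 full weeks plus 4 extra days.
Each full week contributes 2 weekend days (Sat, Sun): 35 × 2 = 70.
The 4 extra days are Wed, Thu, Fri, Sat — 1 of them qualifies.
Total: 70 + 1 = 71.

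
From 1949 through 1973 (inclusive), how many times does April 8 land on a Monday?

3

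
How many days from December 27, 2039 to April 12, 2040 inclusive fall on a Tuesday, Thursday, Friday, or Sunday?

December 27, 2039 is a Tuesday.
The range spans 108 days (inclusive of both endpoints).
108 = 7 × 15 + 3, so there are 15 full weeks plus 3 extra days.
Each full week contributes 4 days from the set (Tue, Thu, Fri, Sun): 15 × 4 = 60.
The 3 extra days are Tuesday, Wednesday, Thursday — 2 of them qualify.
Total: 60 + 2 = 62.

62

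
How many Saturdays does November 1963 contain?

1 November 1963 is a Friday.
The range spans 30 days (inclusive of both endpoints).
30 = 7 × 4 + 2, so there are 4 full weeks plus 2 extra days.
Each full week contributes one Saturday: 4 so far.
The 2 extra days are Friday, Saturday — 1 of them qualifies.
Total: 4 + 1 = 5.

5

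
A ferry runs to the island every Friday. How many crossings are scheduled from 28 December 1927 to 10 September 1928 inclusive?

37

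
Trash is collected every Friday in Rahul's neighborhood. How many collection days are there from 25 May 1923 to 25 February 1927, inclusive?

197 Fridays

25 May 1923 is a Friday.
From 25 May 1923 to 25 February 1927 is 1373 days inclusive.
1373 = 7 × 196 + 1, so there are 196 full weeks plus 1 extra day.
Each full week contributes one Friday: 196 so far.
The 1 extra day is Friday — 1 of them qualifies.
Total: 196 + 1 = 197.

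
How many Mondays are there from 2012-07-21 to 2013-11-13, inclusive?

2012-07-21 is a Saturday.
The range spans 481 days (inclusive of both endpoints).
481 = 7 × 68 + 5, so there are 68 full weeks plus 5 extra days.
Each full week contributes one Monday: 68 so far.
The 5 extra days are Sat, Sun, Mon, Tue, Wed — 1 of them qualifies.
Total: 68 + 1 = 69.

69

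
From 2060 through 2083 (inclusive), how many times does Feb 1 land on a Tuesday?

Day of week of February 1 in each year:
2060: Sun, 2061: Tue ✓, 2062: Wed, 2063: Thu, 2064: Fri, 2065: Sun, 2066: Mon, 2067: Tue ✓, 2068: Wed, 2069: Fri, 2070: Sat, 2071: Sun, 2072: Mon, 2073: Wed, 2074: Thu, 2075: Fri, 2076: Sat, 2077: Mon, 2078: Tue ✓, 2079: Wed, 2080: Thu, 2081: Sat, 2082: Sun, 2083: Mon
Tuesdays: 2061, 2067, 2078.

3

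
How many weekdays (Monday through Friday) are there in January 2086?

23 weekdays

January 1, 2086 is a Tuesday.
That's 31 days from start to end, counting both.
31 = 7 × 4 + 3, so there are 4 full weeks plus 3 extra days.
Each full week contributes 5 weekdays (Mon–Fri): 4 × 5 = 20.
The 3 extra days are Tuesday, Wednesday, Thursday — 3 of them qualify.
Total: 20 + 3 = 23.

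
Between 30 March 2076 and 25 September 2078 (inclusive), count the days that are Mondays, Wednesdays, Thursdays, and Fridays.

520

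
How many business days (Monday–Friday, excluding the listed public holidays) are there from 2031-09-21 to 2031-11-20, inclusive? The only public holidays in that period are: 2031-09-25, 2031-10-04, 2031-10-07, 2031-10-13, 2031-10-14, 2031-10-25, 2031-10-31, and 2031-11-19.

38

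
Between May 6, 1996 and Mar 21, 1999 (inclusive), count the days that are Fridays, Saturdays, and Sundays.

450

May 6, 1996 is a Monday.
From May 6, 1996 to Mar 21, 1999 is 1050 days inclusive.
1050 = 7 × 150, so the span is exactly 150 full weeks.
Each full week contributes 3 days from the set (Fri, Sat, Sun): 150 × 3 = 450.
Total: 450.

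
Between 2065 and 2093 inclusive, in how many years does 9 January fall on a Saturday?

4

Day of week of January 9 in each year:
2065: Fri, 2066: Sat ✓, 2067: Sun, 2068: Mon, 2069: Wed, 2070: Thu, 2071: Fri, 2072: Sat ✓, 2073: Mon, 2074: Tue, 2075: Wed, 2076: Thu, 2077: Sat ✓, 2078: Sun, 2079: Mon, 2080: Tue, 2081: Thu, 2082: Fri, 2083: Sat ✓, 2084: Sun, 2085: Tue, 2086: Wed, 2087: Thu, 2088: Fri, 2089: Sun, 2090: Mon, 2091: Tue, 2092: Wed, 2093: Fri
Saturdays: 2066, 2072, 2077, 2083.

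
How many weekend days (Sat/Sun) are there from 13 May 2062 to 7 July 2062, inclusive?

16

13 May 2062 is a Saturday.
The range spans 56 days (inclusive of both endpoints).
56 = 7 × 8, so the span is exactly 8 full weeks.
Each full week contributes 2 weekend days (Sat, Sun): 8 × 2 = 16.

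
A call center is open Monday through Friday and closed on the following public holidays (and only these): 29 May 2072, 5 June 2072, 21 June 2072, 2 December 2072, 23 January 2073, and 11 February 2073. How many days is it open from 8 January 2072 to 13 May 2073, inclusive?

348 business days

8 January 2072 is a Friday.
That's 492 days from start to end, counting both.
492 = 7 × 70 + 2, so there are 70 full weeks plus 2 extra days.
Each full week contributes 5 weekdays (Mon–Fri): 70 × 5 = 350.
The 2 extra days are Friday, Saturday — 1 of them qualifies.
Total: 350 + 1 = 351.
Holidays: 29 May 2072 (Sun); 5 June 2072 (Sun); 21 June 2072 (Tue); 2 December 2072 (Fri); 23 January 2073 (Mon); 11 February 2073 (Sat).
3 of the 6 holidays fall on weekdays; the rest are weekends and were already excluded.
Business days: 351 − 3 = 348.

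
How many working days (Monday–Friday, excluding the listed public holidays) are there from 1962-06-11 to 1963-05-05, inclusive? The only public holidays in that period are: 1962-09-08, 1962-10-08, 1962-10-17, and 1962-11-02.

232

1962-06-11 is a Monday.
That's 329 days from start to end, counting both.
329 = 7 × 47, so the span is exactly 47 full weeks.
Each full week contributes 5 weekdays (Mon–Fri): 47 × 5 = 235.
Total: 235.
Holidays: 1962-09-08 (Sat); 1962-10-08 (Mon); 1962-10-17 (Wed); 1962-11-02 (Fri).
3 of the 4 holidays fall on weekdays; the rest are weekends and were already excluded.
Business days: 235 − 3 = 232.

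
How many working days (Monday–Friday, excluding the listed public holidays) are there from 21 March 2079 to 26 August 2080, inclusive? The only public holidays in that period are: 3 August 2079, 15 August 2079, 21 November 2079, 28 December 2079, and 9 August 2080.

370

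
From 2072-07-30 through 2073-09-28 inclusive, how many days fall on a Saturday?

61 Saturdays

2072-07-30 is a Saturday.
That's 426 days from start to end, counting both.
426 = 7 × 60 + 6, so there are 60 full weeks plus 6 extra days.
Each full week contributes one Saturday: 60 so far.
The 6 extra days are Saturday, Sunday, Monday, Tuesday, Wednesday, Thursday — 1 of them qualifies.
Total: 60 + 1 = 61.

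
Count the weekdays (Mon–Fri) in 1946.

Jan 1, 1946 is a Tuesday.
From Jan 1, 1946 to Dec 31, 1946 is 365 days inclusive.
365 = 7 × 52 + 1, so there are 52 full weeks plus 1 extra day.
Each full week contributes 5 weekdays (Mon–Fri): 52 × 5 = 260.
The 1 extra day is Tue — 1 of them qualifies.
Total: 260 + 1 = 261.

261 weekdays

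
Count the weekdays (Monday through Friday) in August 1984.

23

Aug 1, 1984 is a Wednesday.
The range spans 31 days (inclusive of both endpoints).
31 = 7 × 4 + 3, so there are 4 full weeks plus 3 extra days.
Each full week contributes 5 weekdays (Mon–Fri): 4 × 5 = 20.
The 3 extra days are Wednesday, Thursday, Friday — 3 of them qualify.
Total: 20 + 3 = 23.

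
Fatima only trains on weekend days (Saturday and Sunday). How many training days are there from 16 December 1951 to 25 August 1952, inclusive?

73

16 December 1951 is a Sunday.
From 16 December 1951 to 25 August 1952 is 254 days inclusive.
254 = 7 × 36 + 2, so there are 36 full weeks plus 2 extra days.
Each full week contributes 2 weekend days (Sat, Sun): 36 × 2 = 72.
The 2 extra days are Sun, Mon — 1 of them qualifies.
Total: 72 + 1 = 73.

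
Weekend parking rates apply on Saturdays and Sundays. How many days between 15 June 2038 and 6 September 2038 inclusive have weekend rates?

15 June 2038 is a Tuesday.
That's 84 days from start to end, counting both.
84 = 7 × 12, so the span is exactly 12 full weeks.
Each full week contributes 2 weekend days (Sat, Sun): 12 × 2 = 24.

24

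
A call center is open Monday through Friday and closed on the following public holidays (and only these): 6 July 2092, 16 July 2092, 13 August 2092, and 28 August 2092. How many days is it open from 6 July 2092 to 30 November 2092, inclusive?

6 July 2092 is a Sunday.
The range spans 148 days (inclusive of both endpoints).
148 = 7 × 21 + 1, so there are 21 full weeks plus 1 extra day.
Each full week contributes 5 weekdays (Mon–Fri): 21 × 5 = 105.
The 1 extra day is Sunday — none qualify.
Total: 105 + 0 = 105.
Holidays: 6 July 2092 (Sun); 16 July 2092 (Wed); 13 August 2092 (Wed); 28 August 2092 (Thu).
3 of the 4 holidays fall on weekdays; the rest are weekends and were already excluded.
Business days: 105 − 3 = 102.

102 business days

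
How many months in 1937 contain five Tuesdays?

4

A month has five Tuesdays exactly when Tuesday falls within its first (length − 28) days.
Jan: 31 days, starts Fri → 5 of Fri, Sat, Sun
Feb: 28 days, starts Mon → 5 of (none)
Mar: 31 days, starts Mon → 5 of Mon, Tue, Wed ✓
Apr: 30 days, starts Thu → 5 of Thu, Fri
May: 31 days, starts Sat → 5 of Sat, Sun, Mon
Jun: 30 days, starts Tue → 5 of Tue, Wed ✓
Jul: 31 days, starts Thu → 5 of Thu, Fri, Sat
Aug: 31 days, starts Sun → 5 of Sun, Mon, Tue ✓
Sep: 30 days, starts Wed → 5 of Wed, Thu
Oct: 31 days, starts Fri → 5 of Fri, Sat, Sun
Nov: 30 days, starts Mon → 5 of Mon, Tue ✓
Dec: 31 days, starts Wed → 5 of Wed, Thu, Fri
Months with five Tuesdays: Mar, Jun, Aug, Nov.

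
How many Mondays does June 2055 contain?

June 1, 2055 is a Tuesday.
From June 1, 2055 to June 30, 2055 is 30 days inclusive.
30 = 7 × 4 + 2, so there are 4 full weeks plus 2 extra days.
Each full week contributes one Monday: 4 so far.
The 2 extra days are Tue, Wed — none qualify.
Total: 4 + 0 = 4.

4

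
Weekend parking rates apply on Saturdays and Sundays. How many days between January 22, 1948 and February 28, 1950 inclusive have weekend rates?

January 22, 1948 is a Thursday.
The range spans 769 days (inclusive of both endpoints).
769 = 7 × 109 + 6, so there are 109 full weeks plus 6 extra days.
Each full week contributes 2 weekend days (Sat, Sun): 109 × 2 = 218.
The 6 extra days are Thu, Fri, Sat, Sun, Mon, Tue — 2 of them qualify.
Total: 218 + 2 = 220.

220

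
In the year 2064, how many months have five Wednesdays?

5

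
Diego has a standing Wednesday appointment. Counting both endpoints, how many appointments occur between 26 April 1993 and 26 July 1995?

118 Wednesdays

26 April 1993 is a Monday.
From 26 April 1993 to 26 July 1995 is 822 days inclusive.
822 = 7 × 117 + 3, so there are 117 full weeks plus 3 extra days.
Each full week contributes one Wednesday: 117 so far.
The 3 extra days are Monday, Tuesday, Wednesday — 1 of them qualifies.
Total: 117 + 1 = 118.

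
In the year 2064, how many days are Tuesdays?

53

1 January 2064 is a Tuesday.
From 1 January 2064 to 31 December 2064 is 366 days inclusive.
366 = 7 × 52 + 2, so there are 52 full weeks plus 2 extra days.
Each full week contributes one Tuesday: 52 so far.
The 2 extra days are Tuesday, Wednesday — 1 of them qualifies.
Total: 52 + 1 = 53.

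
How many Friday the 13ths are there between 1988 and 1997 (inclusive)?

Friday-the-13ths by year:
1988: May
1989: Jan, Oct
1990: Apr, Jul
1991: Sep, Dec
1992: Mar, Nov
1993: Aug
1994: May
1995: Jan, Oct
1996: Sep, Dec
1997: Jun

16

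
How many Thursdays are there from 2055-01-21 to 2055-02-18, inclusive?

5 Thursdays

2055-01-21 is a Thursday.
The range spans 29 days (inclusive of both endpoints).
29 = 7 × 4 + 1, so there are 4 full weeks plus 1 extra day.
Each full week contributes one Thursday: 4 so far.
The 1 extra day is Thursday — 1 of them qualifies.
Total: 4 + 1 = 5.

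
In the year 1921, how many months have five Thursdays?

A month has five Thursdays exactly when Thursday falls within its first (length − 28) days.
Jan: 31 days, starts Sat → 5 of Sat, Sun, Mon
Feb: 28 days, starts Tue → 5 of (none)
Mar: 31 days, starts Tue → 5 of Tue, Wed, Thu ✓
Apr: 30 days, starts Fri → 5 of Fri, Sat
May: 31 days, starts Sun → 5 of Sun, Mon, Tue
Jun: 30 days, starts Wed → 5 of Wed, Thu ✓
Jul: 31 days, starts Fri → 5 of Fri, Sat, Sun
Aug: 31 days, starts Mon → 5 of Mon, Tue, Wed
Sep: 30 days, starts Thu → 5 of Thu, Fri ✓
Oct: 31 days, starts Sat → 5 of Sat, Sun, Mon
Nov: 30 days, starts Tue → 5 of Tue, Wed
Dec: 31 days, starts Thu → 5 of Thu, Fri, Sat ✓
Months with five Thursdays: Mar, Jun, Sep, Dec.

4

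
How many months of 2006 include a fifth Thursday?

4

A month has five Thursdays exactly when Thursday falls within its first (length − 28) days.
Jan: 31 days, starts Sun → 5 of Sun, Mon, Tue
Feb: 28 days, starts Wed → 5 of (none)
Mar: 31 days, starts Wed → 5 of Wed, Thu, Fri ✓
Apr: 30 days, starts Sat → 5 of Sat, Sun
May: 31 days, starts Mon → 5 of Mon, Tue, Wed
Jun: 30 days, starts Thu → 5 of Thu, Fri ✓
Jul: 31 days, starts Sat → 5 of Sat, Sun, Mon
Aug: 31 days, starts Tue → 5 of Tue, Wed, Thu ✓
Sep: 30 days, starts Fri → 5 of Fri, Sat
Oct: 31 days, starts Sun → 5 of Sun, Mon, Tue
Nov: 30 days, starts Wed → 5 of Wed, Thu ✓
Dec: 31 days, starts Fri → 5 of Fri, Sat, Sun
Months with five Thursdays: Mar, Jun, Aug, Nov.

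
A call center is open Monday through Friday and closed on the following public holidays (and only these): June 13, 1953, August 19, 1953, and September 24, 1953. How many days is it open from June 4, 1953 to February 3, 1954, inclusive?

173

June 4, 1953 is a Thursday.
That's 245 days from start to end, counting both.
245 = 7 × 35, so the span is exactly 35 full weeks.
Each full week contributes 5 weekdays (Mon–Fri): 35 × 5 = 175.
Total: 175.
Holidays: June 13, 1953 (Sat); August 19, 1953 (Wed); September 24, 1953 (Thu).
2 of the 3 holidays fall on weekdays; the rest are weekends and were already excluded.
Business days: 175 − 2 = 173.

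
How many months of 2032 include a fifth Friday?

5

A month has five Fridays exactly when Friday falls within its first (length − 28) days.
Jan: 31 days, starts Thu → 5 of Thu, Fri, Sat ✓
Feb: 29 days, starts Sun → 5 of Sun
Mar: 31 days, starts Mon → 5 of Mon, Tue, Wed
Apr: 30 days, starts Thu → 5 of Thu, Fri ✓
May: 31 days, starts Sat → 5 of Sat, Sun, Mon
Jun: 30 days, starts Tue → 5 of Tue, Wed
Jul: 31 days, starts Thu → 5 of Thu, Fri, Sat ✓
Aug: 31 days, starts Sun → 5 of Sun, Mon, Tue
Sep: 30 days, starts Wed → 5 of Wed, Thu
Oct: 31 days, starts Fri → 5 of Fri, Sat, Sun ✓
Nov: 30 days, starts Mon → 5 of Mon, Tue
Dec: 31 days, starts Wed → 5 of Wed, Thu, Fri ✓
Months with five Fridays: Jan, Apr, Jul, Oct, Dec.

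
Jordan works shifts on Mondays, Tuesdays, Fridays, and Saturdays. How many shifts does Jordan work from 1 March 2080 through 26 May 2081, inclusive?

1 March 2080 is a Friday.
The range spans 452 days (inclusive of both endpoints).
452 = 7 × 64 + 4, so there are 64 full weeks plus 4 extra days.
Each full week contributes 4 days from the set (Mon, Tue, Fri, Sat): 64 × 4 = 256.
The 4 extra days are Fri, Sat, Sun, Mon — 3 of them qualify.
Total: 256 + 3 = 259.

259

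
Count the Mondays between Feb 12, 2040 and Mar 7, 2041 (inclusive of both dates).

56 Mondays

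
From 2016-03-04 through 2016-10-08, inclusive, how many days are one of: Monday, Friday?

2016-03-04 is a Friday.
That's 219 days from start to end, counting both.
219 = 7 × 31 + 2, so there are 31 full weeks plus 2 extra days.
Each full week contributes 2 days from the set (Mon, Fri): 31 × 2 = 62.
The 2 extra days are Friday, Saturday — 1 of them qualifies.
Total: 62 + 1 = 63.

63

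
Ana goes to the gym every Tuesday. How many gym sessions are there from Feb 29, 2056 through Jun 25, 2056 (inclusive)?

Feb 29, 2056 is a Tuesday.
The range spans 118 days (inclusive of both endpoints).
118 = 7 × 16 + 6, so there are 16 full weeks plus 6 extra days.
Each full week contributes one Tuesday: 16 so far.
The 6 extra days are Tue, Wed, Thu, Fri, Sat, Sun — 1 of them qualifies.
Total: 16 + 1 = 17.

17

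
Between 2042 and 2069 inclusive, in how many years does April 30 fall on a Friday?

4

Day of week of April 30 in each year:
2042: Wed, 2043: Thu, 2044: Sat, 2045: Sun, 2046: Mon, 2047: Tue, 2048: Thu, 2049: Fri ✓, 2050: Sat, 2051: Sun, 2052: Tue, 2053: Wed, 2054: Thu, 2055: Fri ✓, 2056: Sun, 2057: Mon, 2058: Tue, 2059: Wed, 2060: Fri ✓, 2061: Sat, 2062: Sun, 2063: Mon, 2064: Wed, 2065: Thu, 2066: Fri ✓, 2067: Sat, 2068: Mon, 2069: Tue
Fridays: 2049, 2055, 2060, 2066.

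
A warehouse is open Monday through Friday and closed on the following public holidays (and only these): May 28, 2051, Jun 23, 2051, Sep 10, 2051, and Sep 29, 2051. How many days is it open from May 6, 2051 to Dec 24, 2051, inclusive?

May 6, 2051 is a Saturday.
That's 233 days from start to end, counting both.
233 = 7 × 33 + 2, so there are 33 full weeks plus 2 extra days.
Each full week contributes 5 weekdays (Mon–Fri): 33 × 5 = 165.
The 2 extra days are Saturday, Sunday — none qualify.
Total: 165 + 0 = 165.
Holidays: May 28, 2051 (Sun); Jun 23, 2051 (Fri); Sep 10, 2051 (Sun); Sep 29, 2051 (Fri).
2 of the 4 holidays fall on weekdays; the rest are weekends and were already excluded.
Business days: 165 − 2 = 163.

163 business days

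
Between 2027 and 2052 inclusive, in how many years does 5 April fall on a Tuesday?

Day of week of April 5 in each year:
2027: Mon, 2028: Wed, 2029: Thu, 2030: Fri, 2031: Sat, 2032: Mon, 2033: Tue ✓, 2034: Wed, 2035: Thu, 2036: Sat, 2037: Sun, 2038: Mon, 2039: Tue ✓, 2040: Thu, 2041: Fri, 2042: Sat, 2043: Sun, 2044: Tue ✓, 2045: Wed, 2046: Thu, 2047: Fri, 2048: Sun, 2049: Mon, 2050: Tue ✓, 2051: Wed, 2052: Fri
Tuesdays: 2033, 2039, 2044, 2050.

4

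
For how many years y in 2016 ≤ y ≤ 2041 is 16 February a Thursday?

Day of week of February 16 in each year:
2016: Tue, 2017: Thu ✓, 2018: Fri, 2019: Sat, 2020: Sun, 2021: Tue, 2022: Wed, 2023: Thu ✓, 2024: Fri, 2025: Sun, 2026: Mon, 2027: Tue, 2028: Wed, 2029: Fri, 2030: Sat, 2031: Sun, 2032: Mon, 2033: Wed, 2034: Thu ✓, 2035: Fri, 2036: Sat, 2037: Mon, 2038: Tue, 2039: Wed, 2040: Thu ✓, 2041: Sat
Thursdays: 2017, 2023, 2034, 2040.

4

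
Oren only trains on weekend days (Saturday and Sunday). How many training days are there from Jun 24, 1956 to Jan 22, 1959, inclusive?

Jun 24, 1956 is a Sunday.
The range spans 943 days (inclusive of both endpoints).
943 = 7 × 134 + 5, so there are 134 full weeks plus 5 extra days.
Each full week contributes 2 weekend days (Sat, Sun): 134 × 2 = 268.
The 5 extra days are Sun, Mon, Tue, Wed, Thu — 1 of them qualifies.
Total: 268 + 1 = 269.

269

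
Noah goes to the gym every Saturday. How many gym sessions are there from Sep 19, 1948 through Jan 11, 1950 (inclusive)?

Sep 19, 1948 is a Sunday.
From Sep 19, 1948 to Jan 11, 1950 is 480 days inclusive.
480 = 7 × 68 + 4, so there are 68 full weeks plus 4 extra days.
Each full week contributes one Saturday: 68 so far.
The 4 extra days are Sunday, Monday, Tuesday, Wednesday — none qualify.
Total: 68 + 0 = 68.

68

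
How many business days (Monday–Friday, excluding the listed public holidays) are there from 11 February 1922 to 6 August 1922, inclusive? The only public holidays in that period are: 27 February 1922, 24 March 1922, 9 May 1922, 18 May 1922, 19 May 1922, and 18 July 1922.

11 February 1922 is a Saturday.
From 11 February 1922 to 6 August 1922 is 177 days inclusive.
177 = 7 × 25 + 2, so there are 25 full weeks plus 2 extra days.
Each full week contributes 5 weekdays (Mon–Fri): 25 × 5 = 125.
The 2 extra days are Saturday, Sunday — none qualify.
Total: 125 + 0 = 125.
Holidays: 27 February 1922 (Mon); 24 March 1922 (Fri); 9 May 1922 (Tue); 18 May 1922 (Thu); 19 May 1922 (Fri); 18 July 1922 (Tue).
All 6 holidays fall on weekdays, so subtract 6.
Business days: 125 − 6 = 119.

119 business days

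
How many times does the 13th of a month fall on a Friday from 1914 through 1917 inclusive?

7

Friday-the-13ths by year:
1914: Feb, Mar, Nov
1915: Aug
1916: Oct
1917: Apr, Jul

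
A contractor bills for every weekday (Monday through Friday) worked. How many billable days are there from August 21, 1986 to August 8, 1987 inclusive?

August 21, 1986 is a Thursday.
That's 353 days from start to end, counting both.
353 = 7 × 50 + 3, so there are 50 full weeks plus 3 extra days.
Each full week contributes 5 weekdays (Mon–Fri): 50 × 5 = 250.
The 3 extra days are Thursday, Friday, Saturday — 2 of them qualify.
Total: 250 + 2 = 252.

252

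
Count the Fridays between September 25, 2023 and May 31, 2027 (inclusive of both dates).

September 25, 2023 is a Monday.
The range spans 1345 days (inclusive of both endpoints).
1345 = 7 × 192 + 1, so there are 192 full weeks plus 1 extra day.
Each full week contributes one Friday: 192 so far.
The 1 extra day is Mon — none qualify.
Total: 192 + 0 = 192.

192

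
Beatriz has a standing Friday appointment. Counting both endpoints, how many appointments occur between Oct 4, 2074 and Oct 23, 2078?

Oct 4, 2074 is a Thursday.
The range spans 1481 days (inclusive of both endpoints).
1481 = 7 × 211 + 4, so there are 211 full weeks plus 4 extra days.
Each full week contributes one Friday: 211 so far.
The 4 extra days are Thursday, Friday, Saturday, Sunday — 1 of them qualifies.
Total: 211 + 1 = 212.

212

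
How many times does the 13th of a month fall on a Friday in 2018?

2

The 13th falls on a Friday when the month's 13th has weekday Fri.
Jan 13 is Sat; Feb 13 is Tue; Mar 13 is Tue; Apr 13 is Fri ✓; May 13 is Sun; Jun 13 is Wed; Jul 13 is Fri ✓; Aug 13 is Mon; Sep 13 is Thu; Oct 13 is Sat; Nov 13 is Tue; Dec 13 is Thu.
Friday the 13ths: Apr, Jul.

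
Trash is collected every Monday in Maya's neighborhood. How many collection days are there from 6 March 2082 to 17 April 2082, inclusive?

6

6 March 2082 is a Friday.
The range spans 43 days (inclusive of both endpoints).
43 = 7 × 6 + 1, so there are 6 full weeks plus 1 extra day.
Each full week contributes one Monday: 6 so far.
The 1 extra day is Friday — none qualify.
Total: 6 + 0 = 6.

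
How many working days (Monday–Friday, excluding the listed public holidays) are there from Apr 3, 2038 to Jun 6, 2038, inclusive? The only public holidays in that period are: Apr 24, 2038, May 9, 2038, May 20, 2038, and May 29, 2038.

44

Apr 3, 2038 is a Saturday.
From Apr 3, 2038 to Jun 6, 2038 is 65 days inclusive.
65 = 7 × 9 + 2, so there are 9 full weeks plus 2 extra days.
Each full week contributes 5 weekdays (Mon–Fri): 9 × 5 = 45.
The 2 extra days are Saturday, Sunday — none qualify.
Total: 45 + 0 = 45.
Holidays: Apr 24, 2038 (Sat); May 9, 2038 (Sun); May 20, 2038 (Thu); May 29, 2038 (Sat).
1 of the 4 holidays fall on weekdays; the rest are weekends and were already excluded.
Business days: 45 − 1 = 44.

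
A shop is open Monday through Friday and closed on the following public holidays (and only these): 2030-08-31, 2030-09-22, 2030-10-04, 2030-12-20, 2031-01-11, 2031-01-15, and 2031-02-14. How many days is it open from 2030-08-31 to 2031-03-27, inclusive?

145

2030-08-31 is a Saturday.
From 2030-08-31 to 2031-03-27 is 209 days inclusive.
209 = 7 × 29 + 6, so there are 29 full weeks plus 6 extra days.
Each full week contributes 5 weekdays (Mon–Fri): 29 × 5 = 145.
The 6 extra days are Saturday, Sunday, Monday, Tuesday, Wednesday, Thursday — 4 of them qualify.
Total: 145 + 4 = 149.
Holidays: 2030-08-31 (Sat); 2030-09-22 (Sun); 2030-10-04 (Fri); 2030-12-20 (Fri); 2031-01-11 (Sat); 2031-01-15 (Wed); 2031-02-14 (Fri).
4 of the 7 holidays fall on weekdays; the rest are weekends and were already excluded.
Business days: 149 − 4 = 145.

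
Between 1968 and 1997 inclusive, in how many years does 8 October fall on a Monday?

4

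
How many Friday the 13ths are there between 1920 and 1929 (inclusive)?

18

Friday-the-13ths by year:
1920: Feb, Aug
1921: May
1922: Jan, Oct
1923: Apr, Jul
1924: Jun
1925: Feb, Mar, Nov
1926: Aug
1927: May
1928: Jan, Apr, Jul
1929: Sep, Dec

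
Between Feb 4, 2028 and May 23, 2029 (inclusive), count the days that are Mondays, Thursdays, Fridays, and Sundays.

Feb 4, 2028 is a Friday.
The range spans 475 days (inclusive of both endpoints).
475 = 7 × 67 + 6, so there are 67 full weeks plus 6 extra days.
Each full week contributes 4 days from the set (Mon, Thu, Fri, Sun): 67 × 4 = 268.
The 6 extra days are Fri, Sat, Sun, Mon, Tue, Wed — 3 of them qualify.
Total: 268 + 3 = 271.

271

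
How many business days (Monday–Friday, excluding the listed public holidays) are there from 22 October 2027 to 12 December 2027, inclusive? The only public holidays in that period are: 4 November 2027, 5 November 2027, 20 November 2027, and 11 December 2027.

34

22 October 2027 is a Friday.
That's 52 days from start to end, counting both.
52 = 7 × 7 + 3, so there are 7 full weeks plus 3 extra days.
Each full week contributes 5 weekdays (Mon–Fri): 7 × 5 = 35.
The 3 extra days are Fri, Sat, Sun — 1 of them qualifies.
Total: 35 + 1 = 36.
Holidays: 4 November 2027 (Thu); 5 November 2027 (Fri); 20 November 2027 (Sat); 11 December 2027 (Sat).
2 of the 4 holidays fall on weekdays; the rest are weekends and were already excluded.
Business days: 36 − 2 = 34.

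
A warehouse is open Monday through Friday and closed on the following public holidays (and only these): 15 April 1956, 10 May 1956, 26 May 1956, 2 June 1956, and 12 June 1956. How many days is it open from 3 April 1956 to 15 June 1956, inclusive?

3 April 1956 is a Tuesday.
From 3 April 1956 to 15 June 1956 is 74 days inclusive.
74 = 7 × 10 + 4, so there are 10 full weeks plus 4 extra days.
Each full week contributes 5 weekdays (Mon–Fri): 10 × 5 = 50.
The 4 extra days are Tue, Wed, Thu, Fri — 4 of them qualify.
Total: 50 + 4 = 54.
Holidays: 15 April 1956 (Sun); 10 May 1956 (Thu); 26 May 1956 (Sat); 2 June 1956 (Sat); 12 June 1956 (Tue).
2 of the 5 holidays fall on weekdays; the rest are weekends and were already excluded.
Business days: 54 − 2 = 52.

52 working days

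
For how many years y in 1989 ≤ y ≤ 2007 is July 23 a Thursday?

2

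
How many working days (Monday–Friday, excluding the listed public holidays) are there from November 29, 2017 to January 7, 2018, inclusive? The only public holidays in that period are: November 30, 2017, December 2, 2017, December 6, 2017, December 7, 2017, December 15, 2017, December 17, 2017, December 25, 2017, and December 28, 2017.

November 29, 2017 is a Wednesday.
The range spans 40 days (inclusive of both endpoints).
40 = 7 × 5 + 5, so there are 5 full weeks plus 5 extra days.
Each full week contributes 5 weekdays (Mon–Fri): 5 × 5 = 25.
The 5 extra days are Wed, Thu, Fri, Sat, Sun — 3 of them qualify.
Total: 25 + 3 = 28.
Holidays: November 30, 2017 (Thu); December 2, 2017 (Sat); December 6, 2017 (Wed); December 7, 2017 (Thu); December 15, 2017 (Fri); December 17, 2017 (Sun); December 25, 2017 (Mon); December 28, 2017 (Thu).
6 of the 8 holidays fall on weekdays; the rest are weekends and were already excluded.
Business days: 28 − 6 = 22.

22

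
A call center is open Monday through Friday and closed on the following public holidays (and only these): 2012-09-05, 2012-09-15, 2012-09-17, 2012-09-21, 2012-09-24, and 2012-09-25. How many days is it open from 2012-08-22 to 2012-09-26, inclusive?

21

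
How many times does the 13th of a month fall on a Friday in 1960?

The 13th falls on a Friday when the month's 13th has weekday Fri.
Jan 13 is Wed; Feb 13 is Sat; Mar 13 is Sun; Apr 13 is Wed; May 13 is Fri ✓; Jun 13 is Mon; Jul 13 is Wed; Aug 13 is Sat; Sep 13 is Tue; Oct 13 is Thu; Nov 13 is Sun; Dec 13 is Tue.
Friday the 13ths: May.

1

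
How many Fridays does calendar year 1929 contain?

January 1, 1929 is a Tuesday.
The range spans 365 days (inclusive of both endpoints).
365 = 7 × 52 + 1, so there are 52 full weeks plus 1 extra day.
Each full week contributes one Friday: 52 so far.
The 1 extra day is Tuesday — none qualify.
Total: 52 + 0 = 52.

52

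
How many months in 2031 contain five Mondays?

A month has five Mondays exactly when Monday falls within its first (length − 28) days.
Jan: 31 days, starts Wed → 5 of Wed, Thu, Fri
Feb: 28 days, starts Sat → 5 of (none)
Mar: 31 days, starts Sat → 5 of Sat, Sun, Mon ✓
Apr: 30 days, starts Tue → 5 of Tue, Wed
May: 31 days, starts Thu → 5 of Thu, Fri, Sat
Jun: 30 days, starts Sun → 5 of Sun, Mon ✓
Jul: 31 days, starts Tue → 5 of Tue, Wed, Thu
Aug: 31 days, starts Fri → 5 of Fri, Sat, Sun
Sep: 30 days, starts Mon → 5 of Mon, Tue ✓
Oct: 31 days, starts Wed → 5 of Wed, Thu, Fri
Nov: 30 days, starts Sat → 5 of Sat, Sun
Dec: 31 days, starts Mon → 5 of Mon, Tue, Wed ✓
Months with five Mondays: Mar, Jun, Sep, Dec.

4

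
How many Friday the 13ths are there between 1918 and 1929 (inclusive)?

21

Friday-the-13ths by year:
1918: Sep, Dec
1919: Jun
1920: Feb, Aug
1921: May
1922: Jan, Oct
1923: Apr, Jul
1924: Jun
1925: Feb, Mar, Nov
1926: Aug
1927: May
1928: Jan, Apr, Jul
1929: Sep, Dec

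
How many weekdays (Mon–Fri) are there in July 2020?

23

Jul 1, 2020 is a Wednesday.
From Jul 1, 2020 to Jul 31, 2020 is 31 days inclusive.
31 = 7 × 4 + 3, so there are 4 full weeks plus 3 extra days.
Each full week contributes 5 weekdays (Mon–Fri): 4 × 5 = 20.
The 3 extra days are Wed, Thu, Fri — 3 of them qualify.
Total: 20 + 3 = 23.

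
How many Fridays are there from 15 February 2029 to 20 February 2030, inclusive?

15 February 2029 is a Thursday.
The range spans 371 days (inclusive of both endpoints).
371 = 7 × 53, so the span is exactly 53 full weeks.
Each full week contributes one Friday: 53 so far.

53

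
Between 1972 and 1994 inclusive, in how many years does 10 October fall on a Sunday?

Day of week of October 10 in each year:
1972: Tue, 1973: Wed, 1974: Thu, 1975: Fri, 1976: Sun ✓, 1977: Mon, 1978: Tue, 1979: Wed, 1980: Fri, 1981: Sat, 1982: Sun ✓, 1983: Mon, 1984: Wed, 1985: Thu, 1986: Fri, 1987: Sat, 1988: Mon, 1989: Tue, 1990: Wed, 1991: Thu, 1992: Sat, 1993: Sun ✓, 1994: Mon
Sundays: 1976, 1982, 1993.

3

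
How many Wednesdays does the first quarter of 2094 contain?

13

1 January 2094 is a Friday.
The range spans 90 days (inclusive of both endpoints).
90 = 7 × 12 + 6, so there are 12 full weeks plus 6 extra days.
Each full week contributes one Wednesday: 12 so far.
The 6 extra days are Fri, Sat, Sun, Mon, Tue, Wed — 1 of them qualifies.
Total: 12 + 1 = 13.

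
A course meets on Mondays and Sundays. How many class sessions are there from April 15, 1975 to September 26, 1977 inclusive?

April 15, 1975 is a Tuesday.
That's 896 days from start to end, counting both.
896 = 7 × 128, so the span is exactly 128 full weeks.
Each full week contributes 2 days from the set (Mon, Sun): 128 × 2 = 256.

256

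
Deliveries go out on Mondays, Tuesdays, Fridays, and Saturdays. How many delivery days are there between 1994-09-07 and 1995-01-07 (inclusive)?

1994-09-07 is a Wednesday.
That's 123 days from start to end, counting both.
123 = 7 × 17 + 4, so there are 17 full weeks plus 4 extra days.
Each full week contributes 4 days from the set (Mon, Tue, Fri, Sat): 17 × 4 = 68.
The 4 extra days are Wed, Thu, Fri, Sat — 2 of them qualify.
Total: 68 + 2 = 70.

70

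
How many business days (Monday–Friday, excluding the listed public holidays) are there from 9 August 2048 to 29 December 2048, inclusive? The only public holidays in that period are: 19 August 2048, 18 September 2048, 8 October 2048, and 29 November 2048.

9 August 2048 is a Sunday.
The range spans 143 days (inclusive of both endpoints).
143 = 7 × 20 + 3, so there are 20 full weeks plus 3 extra days.
Each full week contributes 5 weekdays (Mon–Fri): 20 × 5 = 100.
The 3 extra days are Sun, Mon, Tue — 2 of them qualify.
Total: 100 + 2 = 102.
Holidays: 19 August 2048 (Wed); 18 September 2048 (Fri); 8 October 2048 (Thu); 29 November 2048 (Sun).
3 of the 4 holidays fall on weekdays; the rest are weekends and were already excluded.
Business days: 102 − 3 = 99.

99 business days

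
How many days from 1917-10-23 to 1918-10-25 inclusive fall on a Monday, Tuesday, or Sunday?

1917-10-23 is a Tuesday.
The range spans 368 days (inclusive of both endpoints).
368 = 7 × 52 + 4, so there are 52 full weeks plus 4 extra days.
Each full week contributes 3 days from the set (Mon, Tue, Sun): 52 × 3 = 156.
The 4 extra days are Tue, Wed, Thu, Fri — 1 of them qualifies.
Total: 156 + 1 = 157.

157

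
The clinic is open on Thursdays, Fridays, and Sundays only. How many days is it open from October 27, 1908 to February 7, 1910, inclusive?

October 27, 1908 is a Tuesday.
The range spans 469 days (inclusive of both endpoints).
469 = 7 × 67, so the span is exactly 67 full weeks.
Each full week contributes 3 days from the set (Thu, Fri, Sun): 67 × 3 = 201.
Total: 201.

201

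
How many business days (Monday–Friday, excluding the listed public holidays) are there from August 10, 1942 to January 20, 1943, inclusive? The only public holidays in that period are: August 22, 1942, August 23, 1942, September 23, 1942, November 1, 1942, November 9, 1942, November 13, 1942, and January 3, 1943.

August 10, 1942 is a Monday.
That's 164 days from start to end, counting both.
164 = 7 × 23 + 3, so there are 23 full weeks plus 3 extra days.
Each full week contributes 5 weekdays (Mon–Fri): 23 × 5 = 115.
The 3 extra days are Monday, Tuesday, Wednesday — 3 of them qualify.
Total: 115 + 3 = 118.
Holidays: August 22, 1942 (Sat); August 23, 1942 (Sun); September 23, 1942 (Wed); November 1, 1942 (Sun); November 9, 1942 (Mon); November 13, 1942 (Fri); January 3, 1943 (Sun).
3 of the 7 holidays fall on weekdays; the rest are weekends and were already excluded.
Business days: 118 − 3 = 115.

115 business days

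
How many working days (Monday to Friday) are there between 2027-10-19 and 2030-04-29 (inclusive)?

660

2027-10-19 is a Tuesday.
The range spans 924 days (inclusive of both endpoints).
924 = 7 × 132, so the span is exactly 132 full weeks.
Each full week contributes 5 weekdays (Mon–Fri): 132 × 5 = 660.
Total: 660.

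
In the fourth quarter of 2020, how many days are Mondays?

Oct 1, 2020 is a Thursday.
That's 92 days from start to end, counting both.
92 = 7 × 13 + 1, so there are 13 full weeks plus 1 extra day.
Each full week contributes one Monday: 13 so far.
The 1 extra day is Thu — none qualify.
Total: 13 + 0 = 13.

13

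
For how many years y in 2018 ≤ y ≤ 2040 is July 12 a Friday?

Day of week of July 12 in each year:
2018: Thu, 2019: Fri ✓, 2020: Sun, 2021: Mon, 2022: Tue, 2023: Wed, 2024: Fri ✓, 2025: Sat, 2026: Sun, 2027: Mon, 2028: Wed, 2029: Thu, 2030: Fri ✓, 2031: Sat, 2032: Mon, 2033: Tue, 2034: Wed, 2035: Thu, 2036: Sat, 2037: Sun, 2038: Mon, 2039: Tue, 2040: Thu
Fridays: 2019, 2024, 2030.

3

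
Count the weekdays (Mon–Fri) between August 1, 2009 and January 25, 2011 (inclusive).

387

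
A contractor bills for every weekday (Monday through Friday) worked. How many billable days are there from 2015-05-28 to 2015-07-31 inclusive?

2015-05-28 is a Thursday.
That's 65 days from start to end, counting both.
65 = 7 × 9 + 2, so there are 9 full weeks plus 2 extra days.
Each full week contributes 5 weekdays (Mon–Fri): 9 × 5 = 45.
The 2 extra days are Thu, Fri — 2 of them qualify.
Total: 45 + 2 = 47.

47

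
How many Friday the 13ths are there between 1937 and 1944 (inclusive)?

Friday-the-13ths by year:
1937: Aug
1938: May
1939: Jan, Oct
1940: Sep, Dec
1941: Jun
1942: Feb, Mar, Nov
1943: Aug
1944: Oct

12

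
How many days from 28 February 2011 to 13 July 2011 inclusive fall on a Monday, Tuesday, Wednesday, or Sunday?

28 February 2011 is a Monday.
From 28 February 2011 to 13 July 2011 is 136 days inclusive.
136 = 7 × 19 + 3, so there are 19 full weeks plus 3 extra days.
Each full week contributes 4 days from the set (Mon, Tue, Wed, Sun): 19 × 4 = 76.
The 3 extra days are Mon, Tue, Wed — 3 of them qualify.
Total: 76 + 3 = 79.

79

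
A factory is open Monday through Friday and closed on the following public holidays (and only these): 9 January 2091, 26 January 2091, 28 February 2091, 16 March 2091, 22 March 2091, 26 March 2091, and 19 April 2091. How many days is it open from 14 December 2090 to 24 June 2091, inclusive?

14 December 2090 is a Thursday.
That's 193 days from start to end, counting both.
193 = 7 × 27 + 4, so there are 27 full weeks plus 4 extra days.
Each full week contributes 5 weekdays (Mon–Fri): 27 × 5 = 135.
The 4 extra days are Thu, Fri, Sat, Sun — 2 of them qualify.
Total: 135 + 2 = 137.
Holidays: 9 January 2091 (Tue); 26 January 2091 (Fri); 28 February 2091 (Wed); 16 March 2091 (Fri); 22 March 2091 (Thu); 26 March 2091 (Mon); 19 April 2091 (Thu).
All 7 holidays fall on weekdays, so subtract 7.
Business days: 137 − 7 = 130.

130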